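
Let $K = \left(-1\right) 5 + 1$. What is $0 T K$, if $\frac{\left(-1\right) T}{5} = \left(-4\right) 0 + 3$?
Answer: $0$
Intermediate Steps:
$T = -15$ ($T = - 5 \left(\left(-4\right) 0 + 3\right) = - 5 \left(0 + 3\right) = \left(-5\right) 3 = -15$)
$K = -4$ ($K = -5 + 1 = -4$)
$0 T K = 0 \left(-15\right) \left(-4\right) = 0 \left(-4\right) = 0$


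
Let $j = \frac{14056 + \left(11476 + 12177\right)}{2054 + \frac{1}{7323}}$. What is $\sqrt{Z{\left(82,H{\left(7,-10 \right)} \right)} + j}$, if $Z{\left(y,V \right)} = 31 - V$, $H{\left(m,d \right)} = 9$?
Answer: $\frac{\sqrt{9130979465128579}}{15041443} \approx 6.3529$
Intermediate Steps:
$j = \frac{276143007}{15041443}$ ($j = \frac{14056 + 23653}{2054 + \frac{1}{7323}} = \frac{37709}{\frac{15041443}{7323}} = 37709 \cdot \frac{7323}{15041443} = \frac{276143007}{15041443} \approx 18.359$)
$\sqrt{Z{\left(82,H{\left(7,-10 \right)} \right)} + j} = \sqrt{\left(31 - 9\right) + \frac{276143007}{15041443}} = \sqrt{22 + \frac{276143007}{15041443}} = \sqrt{\frac{607054753}{15041443}} = \frac{\sqrt{9130979465128579}}{15041443}$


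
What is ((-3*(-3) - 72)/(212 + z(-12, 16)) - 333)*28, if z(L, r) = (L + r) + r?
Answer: -541233/58 ≈ -9331.6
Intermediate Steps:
z(L, r) = L + 2*r
((-3*(-3) - 72)/(212 + z(-12, 16)) - 333)*28 = ((-3*(-3) - 72)/(212 + (-12 + 2*16)) - 333)*28 = ((9 - 72)/(212 + (-12 + 32)) - 333)*28 = (-63/(212 + 20) - 333)*28 = (-63/232 - 333)*28 = -77319/232*28 = -541233/58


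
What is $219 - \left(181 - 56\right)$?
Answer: $94$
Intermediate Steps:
$219 - \left(181 - 56\right) = 219 - 125 = 94$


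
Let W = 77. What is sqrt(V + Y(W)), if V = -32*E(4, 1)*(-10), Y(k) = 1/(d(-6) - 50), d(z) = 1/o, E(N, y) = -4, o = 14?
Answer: I*sqrt(625419066)/699 ≈ 35.777*I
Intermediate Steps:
d(z) = 1/14
Y(k) = -14/699 (Y(k) = 1/(1/14 - 50) = 1/(-699/14) = -14/699)
V = -1280 (V = -32*(-4)*(-10) = 128*(-10) = -1280)
sqrt(V + Y(W)) = sqrt(-1280 - 14/699) = sqrt(-894734/699) = I*sqrt(625419066)/699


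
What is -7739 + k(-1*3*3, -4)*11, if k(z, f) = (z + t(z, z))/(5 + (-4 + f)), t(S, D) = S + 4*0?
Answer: -7673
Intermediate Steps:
t(S, D) = S (t(S, D) = S + 0 = S)
k(z, f) = 2*z/(1 + f) (k(z, f) = (z + z)/(5 + (-4 + f)) = (2*z)/(1 + f) = 2*z/(1 + f))
-7739 + k(-1*3*3, -4)*11 = -7739 + (2*(-1*3*3)/(1 - 4))*11 = -7739 + (2*(-3*3)/(-3))*11 = -7739 + (2*(-9)*(-1/3))*11 = -7739 + 6*11 = -7739 + 66 = -7673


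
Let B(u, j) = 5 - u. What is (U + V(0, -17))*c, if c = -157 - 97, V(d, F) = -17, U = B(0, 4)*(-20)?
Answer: 29718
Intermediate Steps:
U = -100 (U = (5 - 1*0)*(-20) = (5 + 0)*(-20) = 5*(-20) = -100)
c = -254
(U + V(0, -17))*c = (-100 - 17)*(-254) = -117*(-254) = 29718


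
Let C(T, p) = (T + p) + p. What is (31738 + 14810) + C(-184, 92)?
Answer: 46548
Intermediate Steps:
C(T, p) = T + 2*p
(31738 + 14810) + C(-184, 92) = (31738 + 14810) + (-184 + 2*92) = 46548 + (-184 + 184) = 46548 + 0 = 46548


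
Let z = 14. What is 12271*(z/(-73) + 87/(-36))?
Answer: -28039235/876 ≈ -32008.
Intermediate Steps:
12271*(z/(-73) + 87/(-36)) = 12271*(14/(-73) + 87/(-36)) = 12271*(14*(-1/73) + 87*(-1/36)) = 12271*(-14/73 - 29/12) = 12271*(-2285/876) = -28039235/876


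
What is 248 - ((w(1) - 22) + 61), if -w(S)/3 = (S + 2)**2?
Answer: 236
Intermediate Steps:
w(S) = -3*(2 + S)**2 (w(S) = -3*(S + 2)**2 = -3*(2 + S)**2)
248 - ((w(1) - 22) + 61) = 248 - ((-3*(2 + 1)**2 - 22) + 61) = 248 - ((-3*3**2 - 22) + 61) = 248 - ((-3*9 - 22) + 61) = 248 - ((-27 - 22) + 61) = 248 - (-49 + 61) = 248 - 1*12 = 248 - 12 = 236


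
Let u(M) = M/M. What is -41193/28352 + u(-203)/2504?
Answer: -12889865/8874176 ≈ -1.4525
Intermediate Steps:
u(M) = 1
-41193/28352 + u(-203)/2504 = -41193/28352 + 1/2504 = -12889865/8874176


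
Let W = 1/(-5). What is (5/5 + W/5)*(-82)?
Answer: -1968/25 ≈ -78.720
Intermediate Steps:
W = -⅕ ≈ -0.20000
(5/5 + W/5)*(-82) = (5/5 - ⅕/5)*(-82) = (5*(⅕) - ⅕*⅕)*(-82) = (1 - 1/25)*(-82) = (24/25)*(-82) = -1968/25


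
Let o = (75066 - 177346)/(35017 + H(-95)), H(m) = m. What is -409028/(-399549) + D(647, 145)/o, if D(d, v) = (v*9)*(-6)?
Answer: 5464710913879/2043293586 ≈ 2674.5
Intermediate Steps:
D(d, v) = -54*v (D(d, v) = (9*v)*(-6) = -54*v)
o = -51140/17461 (o = (75066 - 177346)/(35017 - 95) = -102280/34922 = -102280*1/34922 = -51140/17461 ≈ -2.9288)
-409028/(-399549) + D(647, 145)/o = -409028/(-399549) + (-54*145)/(-51140/17461) = -409028*(-1/399549) - 7830*(-17461/51140) = 409028/399549 + 13671963/5114 = 5464710913879/2043293586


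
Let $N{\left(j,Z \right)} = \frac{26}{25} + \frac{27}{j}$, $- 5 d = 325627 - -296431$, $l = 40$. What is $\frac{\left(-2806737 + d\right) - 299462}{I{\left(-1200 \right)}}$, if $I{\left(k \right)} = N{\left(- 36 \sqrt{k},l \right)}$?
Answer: $- \frac{76796229120}{24733} + \frac{923031600 i \sqrt{3}}{24733} \approx -3.105 \cdot 10^{6} + 64640.0 i$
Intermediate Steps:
$d = - \frac{622058}{5}$ ($d = - \frac{325627 - -296431}{5} = - \frac{325627 + 296431}{5} = \left(- \frac{1}{5}\right) 622058 = - \frac{622058}{5} \approx -1.2441 \cdot 10^{5}$)
$N{\left(j,Z \right)} = \frac{26}{25} + \frac{27}{j}$ ($N{\left(j,Z \right)} = 26 \cdot \frac{1}{25} + \frac{27}{j} = \frac{26}{25} + \frac{27}{j}$)
$I{\left(k \right)} = \frac{26}{25} - \frac{3}{4 \sqrt{k}}$ ($I{\left(k \right)} = \frac{26}{25} + \frac{27}{\left(-36\right) \sqrt{k}} = \frac{26}{25} + 27 \left(- \frac{1}{36 \sqrt{k}}\right) = \frac{26}{25} - \frac{3}{4 \sqrt{k}}$)
$\frac{\left(-2806737 + d\right) - 299462}{I{\left(-1200 \right)}} = \frac{\left(-2806737 - \frac{622058}{5}\right) - 299462}{\frac{26}{25} - \frac{3}{4 \cdot 20 i \sqrt{3}}} = \frac{- \frac{14655743}{5} - 299462}{\frac{26}{25} - \frac{3 \left(- \frac{i \sqrt{3}}{60}\right)}{4}} = - \frac{16153053}{5 \left(\frac{26}{25} + \frac{i \sqrt{3}}{80}\right)}$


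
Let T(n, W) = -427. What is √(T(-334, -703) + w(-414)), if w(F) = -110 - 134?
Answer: I*√671 ≈ 25.904*I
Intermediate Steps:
w(F) = -244
√(T(-334, -703) + w(-414)) = √(-427 - 244) = √(-671) = I*√671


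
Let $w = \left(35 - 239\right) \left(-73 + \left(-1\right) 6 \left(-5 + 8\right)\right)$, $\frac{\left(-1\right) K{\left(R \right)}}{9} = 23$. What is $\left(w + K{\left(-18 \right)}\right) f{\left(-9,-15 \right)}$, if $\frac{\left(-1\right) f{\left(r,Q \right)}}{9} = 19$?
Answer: $-3139047$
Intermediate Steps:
$f{\left(r,Q \right)} = -171$ ($f{\left(r,Q \right)} = \left(-9\right) 19 = -171$)
$K{\left(R \right)} = -207$ ($K{\left(R \right)} = \left(-9\right) 23 = -207$)
$w = 18564$ ($w = - 204 \left(-73 - 18\right) = \left(-204\right) \left(-91\right) = 18564$)
$\left(w + K{\left(-18 \right)}\right) f{\left(-9,-15 \right)} = \left(18564 - 207\right) \left(-171\right) = 18357 \left(-171\right) = -3139047$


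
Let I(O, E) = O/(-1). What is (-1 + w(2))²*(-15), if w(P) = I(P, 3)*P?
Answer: -375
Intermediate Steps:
I(O, E) = -O (I(O, E) = O*(-1) = -O)
w(P) = -P² (w(P) = (-P)*P = -P²)
(-1 + w(2))²*(-15) = (-1 - 1*2²)²*(-15) = (-1 - 1*4)²*(-15) = (-1 - 4)²*(-15) = (-5)²*(-15) = 25*(-15) = -375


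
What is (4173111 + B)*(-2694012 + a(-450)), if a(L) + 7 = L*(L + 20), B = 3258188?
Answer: -18582104344181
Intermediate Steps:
a(L) = -7 + L*(20 + L) (a(L) = -7 + L*(L + 20) = -7 + L*(20 + L))
(4173111 + B)*(-2694012 + a(-450)) = (4173111 + 3258188)*(-2694012 + (-7 + (-450)² + 20*(-450))) = 7431299*(-2694012 + (-7 + 202500 - 9000)) = 7431299*(-2694012 + 193493) = 7431299*(-2500519) = -18582104344181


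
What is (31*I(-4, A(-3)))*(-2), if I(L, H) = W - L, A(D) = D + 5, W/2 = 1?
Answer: -372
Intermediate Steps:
W = 2 (W = 2*1 = 2)
A(D) = 5 + D
I(L, H) = 2 - L
(31*I(-4, A(-3)))*(-2) = (31*(2 - 1*(-4)))*(-2) = (31*(2 + 4))*(-2) = (31*6)*(-2) = 186*(-2) = -372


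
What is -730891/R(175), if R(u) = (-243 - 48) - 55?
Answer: 730891/346 ≈ 2112.4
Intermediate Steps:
R(u) = -346 (R(u) = -291 - 55 = -346)
-730891/R(175) = -730891/(-346) = -730891*(-1/346) = 730891/346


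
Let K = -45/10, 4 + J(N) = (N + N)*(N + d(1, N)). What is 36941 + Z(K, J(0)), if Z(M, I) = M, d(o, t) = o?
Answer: 73873/2 ≈ 36937.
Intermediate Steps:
J(N) = -4 + 2*N*(1 + N) (J(N) = -4 + (N + N)*(N + 1) = -4 + (2*N)*(1 + N) = -4 + 2*N*(1 + N))
K = -9/2 (K = -45/10 = -9*½ = -9/2 ≈ -4.5000)
36941 + Z(K, J(0)) = 36941 - 9/2 = 73873/2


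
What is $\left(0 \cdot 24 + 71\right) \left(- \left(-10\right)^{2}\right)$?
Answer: $-7100$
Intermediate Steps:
$\left(0 \cdot 24 + 71\right) \left(- \left(-10\right)^{2}\right) = \left(0 + 71\right) \left(\left(-1\right) 100\right) = 71 \left(-100\right) = -7100$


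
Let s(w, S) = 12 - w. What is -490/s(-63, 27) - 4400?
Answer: -66098/15 ≈ -4406.5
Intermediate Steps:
-490/s(-63, 27) - 4400 = -490/(12 - 1*(-63)) - 4400 = -490/(12 + 63) - 4400 = -490/75 - 4400 = -490*1/75 - 4400 = -98/15 - 4400 = -66098/15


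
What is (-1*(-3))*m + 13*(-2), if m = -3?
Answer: -35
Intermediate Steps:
(-1*(-3))*m + 13*(-2) = -1*(-3)*(-3) + 13*(-2) = 3*(-3) - 26 = -9 - 26 = -35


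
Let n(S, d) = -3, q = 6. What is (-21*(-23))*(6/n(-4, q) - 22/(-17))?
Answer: -5796/17 ≈ -340.94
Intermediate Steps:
(-21*(-23))*(6/n(-4, q) - 22/(-17)) = (-21*(-23))*(6/(-3) - 22/(-17)) = 483*(6*(-1/3) - 22*(-1/17)) = 483*(-2 + 22/17) = 483*(-12/17) = -5796/17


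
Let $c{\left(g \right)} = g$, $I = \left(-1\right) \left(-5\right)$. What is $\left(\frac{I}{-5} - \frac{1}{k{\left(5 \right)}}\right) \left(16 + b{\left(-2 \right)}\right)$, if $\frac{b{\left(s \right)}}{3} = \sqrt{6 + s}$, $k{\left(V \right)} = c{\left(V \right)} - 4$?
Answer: $-44$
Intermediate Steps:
$I = 5$
$k{\left(V \right)} = -4 + V$ ($k{\left(V \right)} = V - 4 = -4 + V$)
$b{\left(s \right)} = 3 \sqrt{6 + s}$
$\left(\frac{I}{-5} - \frac{1}{k{\left(5 \right)}}\right) \left(16 + b{\left(-2 \right)}\right) = \left(\frac{5}{-5} - \frac{1}{-4 + 5}\right) \left(16 + 3 \sqrt{6 - 2}\right) = \left(5 \left(- \frac{1}{5}\right) - 1^{-1}\right) \left(16 + 3 \sqrt{4}\right) = \left(-1 - 1\right) \left(16 + 3 \cdot 2\right) = \left(-1 - 1\right) \left(16 + 6\right) = \left(-2\right) 22 = -44$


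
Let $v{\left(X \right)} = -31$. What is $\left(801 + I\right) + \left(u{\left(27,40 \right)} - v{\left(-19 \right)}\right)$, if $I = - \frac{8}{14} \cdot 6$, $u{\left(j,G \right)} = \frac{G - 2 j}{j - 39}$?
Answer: $\frac{34849}{42} \approx 829.74$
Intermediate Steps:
$u{\left(j,G \right)} = \frac{G - 2 j}{-39 + j}$
$I = - \frac{24}{7}$ ($I = \left(-8\right) \frac{1}{14} \cdot 6 = \left(- \frac{4}{7}\right) 6 = - \frac{24}{7} \approx -3.4286$)
$\left(801 + I\right) + \left(u{\left(27,40 \right)} - v{\left(-19 \right)}\right) = \left(801 - \frac{24}{7}\right) + \left(\frac{40 - 54}{-39 + 27} - -31\right) = \frac{5583}{7} + \left(\frac{40 - 54}{-12} + 31\right) = \frac{5583}{7} + \left(\left(- \frac{1}{12}\right) \left(-14\right) + 31\right) = \frac{5583}{7} + \left(\frac{7}{6} + 31\right) = \frac{5583}{7} + \frac{193}{6} = \frac{34849}{42}$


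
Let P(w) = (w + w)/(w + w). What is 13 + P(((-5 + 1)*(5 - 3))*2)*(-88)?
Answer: -75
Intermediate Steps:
P(w) = 1 (P(w) = (2*w)/((2*w)) = (2*w)*(1/(2*w)) = 1)
13 + P(((-5 + 1)*(5 - 3))*2)*(-88) = 13 + 1*(-88) = 13 - 88 = -75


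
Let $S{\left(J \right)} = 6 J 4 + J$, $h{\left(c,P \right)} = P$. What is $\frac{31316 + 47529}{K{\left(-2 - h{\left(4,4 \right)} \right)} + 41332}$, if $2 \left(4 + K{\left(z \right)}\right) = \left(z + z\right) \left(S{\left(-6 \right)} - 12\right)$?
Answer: $\frac{15769}{8460} \approx 1.8639$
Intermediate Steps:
$S{\left(J \right)} = 25 J$ ($S{\left(J \right)} = 6 \cdot 4 J + J = 24 J + J = 25 J$)
$K{\left(z \right)} = -4 - 162 z$ ($K{\left(z \right)} = -4 + \frac{\left(z + z\right) \left(25 \left(-6\right) - 12\right)}{2} = -4 + \frac{2 z \left(-150 - 12\right)}{2} = -4 + \frac{2 z \left(-162\right)}{2} = -4 + \frac{\left(-324\right) z}{2} = -4 - 162 z$)
$\frac{31316 + 47529}{K{\left(-2 - h{\left(4,4 \right)} \right)} + 41332} = \frac{31316 + 47529}{\left(-4 - 162 \left(-2 - 4\right)\right) + 41332} = \frac{78845}{\left(-4 - 162 \left(-2 - 4\right)\right) + 41332} = \frac{78845}{\left(-4 - -972\right) + 41332} = \frac{78845}{\left(-4 + 972\right) + 41332} = \frac{78845}{968 + 41332} = \frac{78845}{42300} = 78845 \cdot \frac{1}{42300} = \frac{15769}{8460}$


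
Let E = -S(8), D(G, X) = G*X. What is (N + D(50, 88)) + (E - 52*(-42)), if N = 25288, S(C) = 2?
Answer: 31870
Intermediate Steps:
E = -2 (E = -1*2 = -2)
(N + D(50, 88)) + (E - 52*(-42)) = (25288 + 50*88) + (-2 - 52*(-42)) = (25288 + 4400) + (-2 + 2184) = 29688 + 2182 = 31870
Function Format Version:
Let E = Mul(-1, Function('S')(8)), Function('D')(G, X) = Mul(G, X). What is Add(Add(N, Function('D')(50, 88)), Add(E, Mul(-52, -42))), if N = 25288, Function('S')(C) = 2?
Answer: 31870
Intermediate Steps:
E = -2 (E = Mul(-1, 2) = -2)
Add(Add(N, Function('D')(50, 88)), Add(E, Mul(-52, -42))) = Add(Add(25288, Mul(50, 88)), Add(-2, Mul(-52, -42))) = Add(Add(25288, 4400), Add(-2, 2184)) = Add(29688, 2182) = 31870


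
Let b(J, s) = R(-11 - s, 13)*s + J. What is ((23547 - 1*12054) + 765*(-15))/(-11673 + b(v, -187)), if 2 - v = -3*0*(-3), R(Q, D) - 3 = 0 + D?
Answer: -18/14663 ≈ -0.0012276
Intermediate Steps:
R(Q, D) = 3 + D (R(Q, D) = 3 + (0 + D) = 3 + D)
v = 2 (v = 2 - (-3*0)*(-3) = 2 - 0*(-3) = 2 - 1*0 = 2 + 0 = 2)
b(J, s) = J + 16*s (b(J, s) = (3 + 13)*s + J = 16*s + J = J + 16*s)
((23547 - 1*12054) + 765*(-15))/(-11673 + b(v, -187)) = ((23547 - 1*12054) + 765*(-15))/(-11673 + (2 + 16*(-187))) = ((23547 - 12054) - 11475)/(-11673 + (2 - 2992)) = (11493 - 11475)/(-11673 - 2990) = 18/(-14663) = 18*(-1/14663) = -18/14663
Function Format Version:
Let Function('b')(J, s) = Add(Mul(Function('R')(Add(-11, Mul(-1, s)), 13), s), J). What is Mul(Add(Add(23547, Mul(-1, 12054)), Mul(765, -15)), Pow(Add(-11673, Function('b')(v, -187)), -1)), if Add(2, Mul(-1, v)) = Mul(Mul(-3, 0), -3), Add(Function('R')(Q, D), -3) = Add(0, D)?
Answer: Rational(-18, 14663) ≈ -0.0012276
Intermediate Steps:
Function('R')(Q, D) = Add(3, D) (Function('R')(Q, D) = Add(3, Add(0, D)) = Add(3, D))
v = 2 (v = Add(2, Mul(-1, Mul(Mul(-3, 0), -3))) = Add(2, Mul(-1, Mul(0, -3))) = Add(2, Mul(-1, 0)) = Add(2, 0) = 2)
Function('b')(J, s) = Add(J, Mul(16, s)) (Function('b')(J, s) = Add(Mul(Add(3, 13), s), J) = Add(Mul(16, s), J) = Add(J, Mul(16, s)))
Mul(Add(Add(23547, Mul(-1, 12054)), Mul(765, -15)), Pow(Add(-11673, Function('b')(v, -187)), -1)) = Mul(Add(Add(23547, Mul(-1, 12054)), Mul(765, -15)), Pow(Add(-11673, Add(2, Mul(16, -187))), -1)) = Mul(Add(Add(23547, -12054), -11475), Pow(Add(-11673, Add(2, -2992)), -1)) = Mul(Add(11493, -11475), Pow(Add(-11673, -2990), -1)) = Mul(18, Pow(-14663, -1)) = Mul(18, Rational(-1, 14663)) = Rational(-18, 14663)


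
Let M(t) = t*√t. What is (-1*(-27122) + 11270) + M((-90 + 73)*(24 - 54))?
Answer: 38392 + 510*√510 ≈ 49909.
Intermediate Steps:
M(t) = t^(3/2)
(-1*(-27122) + 11270) + M((-90 + 73)*(24 - 54)) = (-1*(-27122) + 11270) + ((-90 + 73)*(24 - 54))^(3/2) = (27122 + 11270) + (-17*(-30))^(3/2) = 38392 + 510^(3/2) = 38392 + 510*√510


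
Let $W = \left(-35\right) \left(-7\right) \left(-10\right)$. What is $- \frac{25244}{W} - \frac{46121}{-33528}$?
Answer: $\frac{479688641}{41071800} \approx 11.679$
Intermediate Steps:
$W = -2450$ ($W = 245 \left(-10\right) = -2450$)
$- \frac{25244}{W} - \frac{46121}{-33528} = - \frac{25244}{-2450} - \frac{46121}{-33528} = \left(-25244\right) \left(- \frac{1}{2450}\right) - - \frac{46121}{33528} = \frac{12622}{1225} + \frac{46121}{33528} = \frac{479688641}{41071800}$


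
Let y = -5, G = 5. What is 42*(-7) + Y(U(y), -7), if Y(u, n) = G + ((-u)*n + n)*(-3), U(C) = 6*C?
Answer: 362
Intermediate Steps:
Y(u, n) = 5 - 3*n + 3*n*u (Y(u, n) = 5 + ((-u)*n + n)*(-3) = 5 + (-n*u + n)*(-3) = 5 + (n - n*u)*(-3) = 5 + (-3*n + 3*n*u) = 5 - 3*n + 3*n*u)
42*(-7) + Y(U(y), -7) = 42*(-7) + (5 - 3*(-7) + 3*(-7)*(6*(-5))) = -294 + (5 + 21 + 3*(-7)*(-30)) = -294 + (5 + 21 + 630) = -294 + 656 = 362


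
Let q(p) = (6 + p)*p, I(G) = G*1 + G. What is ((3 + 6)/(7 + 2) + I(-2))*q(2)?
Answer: -48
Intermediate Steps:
I(G) = 2*G (I(G) = G + G = 2*G)
q(p) = p*(6 + p)
((3 + 6)/(7 + 2) + I(-2))*q(2) = ((3 + 6)/(7 + 2) + 2*(-2))*(2*(6 + 2)) = (9/9 - 4)*(2*8) = (9*(⅑) - 4)*16 = (1 - 4)*16 = -3*16 = -48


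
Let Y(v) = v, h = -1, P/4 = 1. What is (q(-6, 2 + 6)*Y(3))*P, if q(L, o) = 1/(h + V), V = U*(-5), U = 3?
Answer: -3/4 ≈ -0.75000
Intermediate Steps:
V = -15 (V = 3*(-5) = -15)
P = 4 (P = 4*1 = 4)
q(L, o) = -1/16 (q(L, o) = 1/(-1 - 15) = 1/(-16) = -1/16)
(q(-6, 2 + 6)*Y(3))*P = -1/16*3*4 = -3/16*4 = -3/4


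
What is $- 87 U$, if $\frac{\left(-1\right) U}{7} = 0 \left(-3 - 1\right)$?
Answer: $0$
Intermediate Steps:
$U = 0$ ($U = - 7 \cdot 0 \left(-3 - 1\right) = - 7 \cdot 0 \left(-4\right) = \left(-7\right) 0 = 0$)
$- 87 U = \left(-87\right) 0 = 0$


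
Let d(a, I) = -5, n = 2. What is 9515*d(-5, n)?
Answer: -47575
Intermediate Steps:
9515*d(-5, n) = 9515*(-5) = -47575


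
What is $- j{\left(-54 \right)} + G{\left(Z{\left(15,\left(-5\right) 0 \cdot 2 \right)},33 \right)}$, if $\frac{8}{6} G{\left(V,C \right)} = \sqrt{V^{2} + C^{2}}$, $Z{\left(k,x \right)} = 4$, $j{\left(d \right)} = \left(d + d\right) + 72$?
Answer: $36 + \frac{3 \sqrt{1105}}{4} \approx 60.931$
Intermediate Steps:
$j{\left(d \right)} = 72 + 2 d$ ($j{\left(d \right)} = 2 d + 72 = 72 + 2 d$)
$G{\left(V,C \right)} = \frac{3 \sqrt{C^{2} + V^{2}}}{4}$ ($G{\left(V,C \right)} = \frac{3 \sqrt{V^{2} + C^{2}}}{4} = \frac{3 \sqrt{C^{2} + V^{2}}}{4}$)
$- j{\left(-54 \right)} + G{\left(Z{\left(15,\left(-5\right) 0 \cdot 2 \right)},33 \right)} = - (72 + 2 \left(-54\right)) + \frac{3 \sqrt{33^{2} + 4^{2}}}{4} = - (72 - 108) + \frac{3 \sqrt{1089 + 16}}{4} = \left(-1\right) \left(-36\right) + \frac{3 \sqrt{1105}}{4} = 36 + \frac{3 \sqrt{1105}}{4}$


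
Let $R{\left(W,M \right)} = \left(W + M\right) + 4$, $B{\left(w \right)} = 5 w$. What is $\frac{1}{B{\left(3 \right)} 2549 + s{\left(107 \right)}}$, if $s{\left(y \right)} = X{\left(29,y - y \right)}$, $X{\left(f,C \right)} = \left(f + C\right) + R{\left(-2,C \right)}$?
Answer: $\frac{1}{38266} \approx 2.6133 \cdot 10^{-5}$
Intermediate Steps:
$R{\left(W,M \right)} = 4 + M + W$ ($R{\left(W,M \right)} = \left(M + W\right) + 4 = 4 + M + W$)
$X{\left(f,C \right)} = 2 + f + 2 C$ ($X{\left(f,C \right)} = \left(f + C\right) + \left(4 + C - 2\right) = \left(C + f\right) + \left(2 + C\right) = 2 + f + 2 C$)
$s{\left(y \right)} = 31$ ($s{\left(y \right)} = 2 + 29 + 2 \left(y - y\right) = 2 + 29 + 2 \cdot 0 = 2 + 29 + 0 = 31$)
$\frac{1}{B{\left(3 \right)} 2549 + s{\left(107 \right)}} = \frac{1}{5 \cdot 3 \cdot 2549 + 31} = \frac{1}{15 \cdot 2549 + 31} = \frac{1}{38235 + 31} = \frac{1}{38266}$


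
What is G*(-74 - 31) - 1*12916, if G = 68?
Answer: -20056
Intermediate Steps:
G*(-74 - 31) - 1*12916 = 68*(-74 - 31) - 1*12916 = 68*(-105) - 12916 = -7140 - 12916 = -20056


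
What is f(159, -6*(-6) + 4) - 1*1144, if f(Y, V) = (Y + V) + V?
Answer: -905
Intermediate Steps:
f(Y, V) = Y + 2*V (f(Y, V) = (V + Y) + V = Y + 2*V)
f(159, -6*(-6) + 4) - 1*1144 = (159 + 2*(-6*(-6) + 4)) - 1*1144 = (159 + 2*(36 + 4)) - 1144 = (159 + 2*40) - 1144 = (159 + 80) - 1144 = 239 - 1144 = -905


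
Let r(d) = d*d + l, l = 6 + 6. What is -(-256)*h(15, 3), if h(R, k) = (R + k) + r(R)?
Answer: 65280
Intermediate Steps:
l = 12
r(d) = 12 + d² (r(d) = d*d + 12 = d² + 12 = 12 + d²)
h(R, k) = 12 + R + k + R² (h(R, k) = (R + k) + (12 + R²) = 12 + R + k + R²)
-(-256)*h(15, 3) = -(-256)*(12 + 15 + 3 + 15²) = -(-256)*(12 + 15 + 3 + 225) = -(-256)*255 = -256*(-255) = 65280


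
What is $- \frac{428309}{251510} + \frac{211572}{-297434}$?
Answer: $- \frac{12900438059}{5343401810} \approx -2.4143$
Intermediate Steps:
$- \frac{428309}{251510} + \frac{211572}{-297434} = \left(-428309\right) \frac{1}{251510} + 211572 \left(- \frac{1}{297434}\right) = - \frac{61187}{35930} - \frac{105786}{148717} = - \frac{12900438059}{5343401810}$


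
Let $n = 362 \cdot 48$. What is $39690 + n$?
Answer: $57066$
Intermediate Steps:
$n = 17376$
$39690 + n = 39690 + 17376 = 57066$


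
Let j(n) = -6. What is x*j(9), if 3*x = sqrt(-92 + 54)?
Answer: -2*I*sqrt(38) ≈ -12.329*I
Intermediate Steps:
x = I*sqrt(38)/3 (x = sqrt(-92 + 54)/3 = sqrt(-38)/3 = (I*sqrt(38))/3 = I*sqrt(38)/3 ≈ 2.0548*I)
x*j(9) = (I*sqrt(38)/3)*(-6) = -2*I*sqrt(38)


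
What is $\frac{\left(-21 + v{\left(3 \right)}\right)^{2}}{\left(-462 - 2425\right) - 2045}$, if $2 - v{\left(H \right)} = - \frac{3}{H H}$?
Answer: $- \frac{784}{11097} \approx -0.07065$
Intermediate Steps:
$v{\left(H \right)} = 2 + \frac{3}{H^{2}}$ ($v{\left(H \right)} = 2 - - \frac{3}{H H} = 2 - - \frac{3}{H^{2}} = 2 + \frac{3}{H^{2}}$)
$\frac{\left(-21 + v{\left(3 \right)}\right)^{2}}{\left(-462 - 2425\right) - 2045} = \frac{\left(-21 + \left(2 + \frac{3}{9}\right)\right)^{2}}{\left(-462 - 2425\right) - 2045} = \frac{\left(-21 + \left(2 + 3 \cdot \frac{1}{9}\right)\right)^{2}}{-2887 - 2045} = \frac{\left(-21 + \left(2 + \frac{1}{3}\right)\right)^{2}}{-4932} = \left(-21 + \frac{7}{3}\right)^{2} \left(- \frac{1}{4932}\right) = \left(- \frac{56}{3}\right)^{2} \left(- \frac{1}{4932}\right) = \frac{3136}{9} \left(- \frac{1}{4932}\right) = - \frac{784}{11097}$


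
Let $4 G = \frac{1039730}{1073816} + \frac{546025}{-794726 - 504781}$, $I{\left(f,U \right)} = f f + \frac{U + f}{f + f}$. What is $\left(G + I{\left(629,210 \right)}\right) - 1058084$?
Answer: $- \frac{1162885949702756615165}{1755452712159696} \approx -6.6244 \cdot 10^{5}$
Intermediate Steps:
$I{\left(f,U \right)} = f^{2} + \frac{U + f}{2 f}$
$G = \frac{382403015855}{2790862817424}$ ($G = \frac{\frac{1039730}{1073816} + \frac{546025}{-794726 - 504781}}{4} = \frac{1039730 \cdot \frac{1}{1073816} + \frac{546025}{-1299507}}{4} = \frac{\frac{519865}{536908} + 546025 \left(- \frac{1}{1299507}\right)}{4} = \frac{\frac{519865}{536908} - \frac{546025}{1299507}}{4} = \frac{1}{4} \cdot \frac{382403015855}{697715704356} = \frac{382403015855}{2790862817424} \approx 0.13702$)
$\left(G + I{\left(629,210 \right)}\right) - 1058084 = \left(\frac{382403015855}{2790862817424} + \frac{210 + 629 + 2 \cdot 629^{3}}{2 \cdot 629}\right) - 1058084 = \left(\frac{382403015855}{2790862817424} + \frac{1}{2} \cdot \frac{1}{629} \left(210 + 629 + 2 \cdot 248858189\right)\right) - 1058084 = \left(\frac{382403015855}{2790862817424} + \frac{1}{2} \cdot \frac{1}{629} \left(210 + 629 + 497716378\right)\right) - 1058084 = \left(\frac{382403015855}{2790862817424} + \frac{1}{2} \cdot \frac{1}{629} \cdot 497717217\right) - 1058084 = \left(\frac{382403015855}{2790862817424} + \frac{497717217}{1258}\right) - 1058084 = \frac{694530477790023167299}{1755452712159696} - 1058084 = - \frac{1162885949702756615165}{1755452712159696}$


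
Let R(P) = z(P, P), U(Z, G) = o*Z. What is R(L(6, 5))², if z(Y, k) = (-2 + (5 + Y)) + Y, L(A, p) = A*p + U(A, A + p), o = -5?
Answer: 9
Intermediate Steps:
U(Z, G) = -5*Z
L(A, p) = -5*A + A*p (L(A, p) = A*p - 5*A = -5*A + A*p)
z(Y, k) = 3 + 2*Y (z(Y, k) = (3 + Y) + Y = 3 + 2*Y)
R(P) = 3 + 2*P
R(L(6, 5))² = (3 + 2*(6*(-5 + 5)))² = (3 + 2*(6*0))² = (3 + 2*0)² = (3 + 0)² = 3² = 9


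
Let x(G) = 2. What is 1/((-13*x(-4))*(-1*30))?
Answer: 1/780 ≈ 0.0012821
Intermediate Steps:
1/((-13*x(-4))*(-1*30)) = 1/((-13*2)*(-1*30)) = 1/(-26*(-30)) = 1/780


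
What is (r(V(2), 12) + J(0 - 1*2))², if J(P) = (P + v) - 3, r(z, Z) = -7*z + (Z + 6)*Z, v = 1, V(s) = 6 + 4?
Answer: 20164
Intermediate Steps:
V(s) = 10
r(z, Z) = -7*z + Z*(6 + Z) (r(z, Z) = -7*z + (6 + Z)*Z = -7*z + Z*(6 + Z))
J(P) = -2 + P (J(P) = (P + 1) - 3 = (1 + P) - 3 = -2 + P)
(r(V(2), 12) + J(0 - 1*2))² = ((12² - 7*10 + 6*12) + (-2 + (0 - 1*2)))² = ((144 - 70 + 72) + (-2 + (0 - 2)))² = (146 + (-2 - 2))² = (146 - 4)² = 142² = 20164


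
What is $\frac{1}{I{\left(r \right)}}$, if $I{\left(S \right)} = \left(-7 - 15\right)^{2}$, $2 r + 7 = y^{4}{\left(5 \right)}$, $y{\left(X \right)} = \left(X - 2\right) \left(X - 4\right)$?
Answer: $\frac{1}{484} \approx 0.0020661$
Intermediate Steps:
$y{\left(X \right)} = \left(-4 + X\right) \left(-2 + X\right)$ ($y{\left(X \right)} = \left(-2 + X\right) \left(-4 + X\right) = \left(-4 + X\right) \left(-2 + X\right)$)
$r = 37$ ($r = - \frac{7}{2} + \frac{\left(8 + 5^{2} - 30\right)^{4}}{2} = - \frac{7}{2} + \frac{\left(8 + 25 - 30\right)^{4}}{2} = - \frac{7}{2} + \frac{3^{4}}{2} = - \frac{7}{2} + \frac{1}{2} \cdot 81 = - \frac{7}{2} + \frac{81}{2} = 37$)
$I{\left(S \right)} = 484$ ($I{\left(S \right)} = \left(-22\right)^{2} = 484$)
$\frac{1}{I{\left(r \right)}} = \frac{1}{484}$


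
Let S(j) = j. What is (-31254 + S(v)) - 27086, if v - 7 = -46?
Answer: -58379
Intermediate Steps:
v = -39 (v = 7 - 46 = -39)
(-31254 + S(v)) - 27086 = (-31254 - 39) - 27086 = -31293 - 27086 = -58379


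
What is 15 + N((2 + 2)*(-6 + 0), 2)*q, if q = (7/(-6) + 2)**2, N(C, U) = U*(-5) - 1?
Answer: 265/36 ≈ 7.3611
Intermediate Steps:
N(C, U) = -1 - 5*U (N(C, U) = -5*U - 1 = -1 - 5*U)
q = 25/36 (q = (7*(-1/6) + 2)**2 = (-7/6 + 2)**2 = (5/6)**2 = 25/36 ≈ 0.69444)
15 + N((2 + 2)*(-6 + 0), 2)*q = 15 + (-1 - 5*2)*(25/36) = 15 + (-1 - 10)*(25/36) = 15 - 11*25/36 = 15 - 275/36 = 265/36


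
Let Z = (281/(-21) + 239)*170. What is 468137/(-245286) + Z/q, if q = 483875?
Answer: -303956503121/166162868550 ≈ -1.8293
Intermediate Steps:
Z = 805460/21 (Z = (281*(-1/21) + 239)*170 = (-281/21 + 239)*170 = (4738/21)*170 = 805460/21 ≈ 38355.)
468137/(-245286) + Z/q = 468137/(-245286) + (805460/21)/483875 = 468137*(-1/245286) + (805460/21)*(1/483875) = -468137/245286 + 161092/2032275 = -303956503121/166162868550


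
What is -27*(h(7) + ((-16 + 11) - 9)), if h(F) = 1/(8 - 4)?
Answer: 1485/4 ≈ 371.25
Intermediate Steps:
h(F) = ¼ (h(F) = 1/4 = ¼)
-27*(h(7) + ((-16 + 11) - 9)) = -27*(¼ + ((-16 + 11) - 9)) = -27*(¼ + (-5 - 9)) = -27*(¼ - 14) = -27*(-55/4) = 1485/4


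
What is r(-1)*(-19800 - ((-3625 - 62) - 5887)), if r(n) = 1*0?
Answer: 0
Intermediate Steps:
r(n) = 0
r(-1)*(-19800 - ((-3625 - 62) - 5887)) = 0*(-19800 - ((-3625 - 62) - 5887)) = 0*(-19800 - (-3687 - 5887)) = 0*(-19800 - 1*(-9574)) = 0*(-19800 + 9574) = 0*(-10226) = 0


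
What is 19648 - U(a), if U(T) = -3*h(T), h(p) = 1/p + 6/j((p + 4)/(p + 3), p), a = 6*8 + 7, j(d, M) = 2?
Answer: 1081138/55 ≈ 19657.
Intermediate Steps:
a = 55 (a = 48 + 7 = 55)
h(p) = 3 + 1/p (h(p) = 1/p + 6/2 = 1/p + 6*(1/2) = 1/p + 3 = 3 + 1/p)
U(T) = -9 - 3/T (U(T) = -3*(3 + 1/T) = -9 - 3/T)
19648 - U(a) = 19648 - (-9 - 3/55) = 19648 - 1*(-498/55) = 19648 + 498/55 = 1081138/55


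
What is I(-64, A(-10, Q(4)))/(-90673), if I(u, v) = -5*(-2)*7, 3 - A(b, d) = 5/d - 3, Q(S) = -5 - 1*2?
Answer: -70/90673 ≈ -0.00077200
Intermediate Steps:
Q(S) = -7 (Q(S) = -5 - 2 = -7)
A(b, d) = 6 - 5/d (A(b, d) = 3 - (5/d - 3) = 3 - (-3 + 5/d) = 3 + (3 - 5/d) = 6 - 5/d)
I(u, v) = 70 (I(u, v) = 10*7 = 70)
I(-64, A(-10, Q(4)))/(-90673) = 70/(-90673) = 70*(-1/90673) = -70/90673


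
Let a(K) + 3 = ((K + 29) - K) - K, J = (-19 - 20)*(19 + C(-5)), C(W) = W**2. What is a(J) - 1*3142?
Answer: -1400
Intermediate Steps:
J = -1716 (J = (-19 - 20)*(19 + (-5)**2) = -39*(19 + 25) = -39*44 = -1716)
a(K) = 26 - K (a(K) = -3 + (((K + 29) - K) - K) = -3 + (((29 + K) - K) - K) = -3 + (29 - K) = 26 - K)
a(J) - 1*3142 = (26 - 1*(-1716)) - 1*3142 = (26 + 1716) - 3142 = 1742 - 3142 = -1400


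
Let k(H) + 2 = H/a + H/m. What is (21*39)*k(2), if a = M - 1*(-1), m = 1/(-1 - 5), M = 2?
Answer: -10920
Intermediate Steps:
m = -⅙ (m = 1/(-6) = -⅙ ≈ -0.16667)
a = 3 (a = 2 - 1*(-1) = 2 + 1 = 3)
k(H) = -2 - 17*H/3 (k(H) = -2 + (H/3 + H/(-⅙)) = -2 + (H*(⅓) + H*(-6)) = -2 + (H/3 - 6*H) = -2 - 17*H/3)
(21*39)*k(2) = (21*39)*(-2 - 17/3*2) = 819*(-2 - 34/3) = 819*(-40/3) = -10920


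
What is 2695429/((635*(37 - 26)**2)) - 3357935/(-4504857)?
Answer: 161045832914/4495203735 ≈ 35.826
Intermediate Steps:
2695429/((635*(37 - 26)**2)) - 3357935/(-4504857) = 2695429/((635*11**2)) - 3357935*(-1/4504857) = 2695429/((635*121)) + 479705/643551 = 2695429/76835 + 479705/643551 = 2695429*(1/76835) + 479705/643551 = 245039/6985 + 479705/643551 = 161045832914/4495203735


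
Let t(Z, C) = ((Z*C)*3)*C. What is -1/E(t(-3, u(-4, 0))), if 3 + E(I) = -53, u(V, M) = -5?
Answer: 1/56 ≈ 0.017857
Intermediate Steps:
t(Z, C) = 3*Z*C² (t(Z, C) = ((C*Z)*3)*C = (3*C*Z)*C = 3*Z*C²)
E(I) = -56 (E(I) = -3 - 53 = -56)
-1/E(t(-3, u(-4, 0))) = -1/(-56) = -1*(-1/56) = 1/56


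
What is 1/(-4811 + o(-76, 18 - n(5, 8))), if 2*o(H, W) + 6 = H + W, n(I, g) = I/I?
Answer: -2/9687 ≈ -0.00020646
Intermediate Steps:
n(I, g) = 1
o(H, W) = -3 + H/2 + W/2 (o(H, W) = -3 + (H + W)/2 = -3 + (H/2 + W/2) = -3 + H/2 + W/2)
1/(-4811 + o(-76, 18 - n(5, 8))) = 1/(-4811 + (-3 + (1/2)*(-76) + (18 - 1*1)/2)) = 1/(-4811 + (-3 - 38 + (18 - 1)/2)) = 1/(-4811 + (-3 - 38 + (1/2)*17)) = 1/(-4811 + (-3 - 38 + 17/2)) = 1/(-4811 - 65/2) = 1/(-9687/2) = -2/9687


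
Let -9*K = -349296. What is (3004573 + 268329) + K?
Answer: 9935138/3 ≈ 3.3117e+6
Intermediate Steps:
K = 116432/3 (K = -1/9*(-349296) = 116432/3 ≈ 38811.)
(3004573 + 268329) + K = (3004573 + 268329) + 116432/3 = 3272902 + 116432/3 = 9935138/3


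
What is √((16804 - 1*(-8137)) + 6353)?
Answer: √31294 ≈ 176.90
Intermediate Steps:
√((16804 - 1*(-8137)) + 6353) = √((16804 + 8137) + 6353) = √(24941 + 6353) = √31294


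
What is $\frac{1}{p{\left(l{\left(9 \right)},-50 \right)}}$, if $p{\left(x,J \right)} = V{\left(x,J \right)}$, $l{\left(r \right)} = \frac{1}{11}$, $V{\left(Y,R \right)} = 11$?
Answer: $\frac{1}{11} \approx 0.090909$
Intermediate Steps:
$l{\left(r \right)} = \frac{1}{11}$
$p{\left(x,J \right)} = 11$
$\frac{1}{p{\left(l{\left(9 \right)},-50 \right)}} = \frac{1}{11}$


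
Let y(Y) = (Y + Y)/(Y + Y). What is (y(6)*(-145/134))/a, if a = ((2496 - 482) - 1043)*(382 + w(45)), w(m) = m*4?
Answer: -145/73124068 ≈ -1.9829e-6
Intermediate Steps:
y(Y) = 1 (y(Y) = (2*Y)/((2*Y)) = (2*Y)*(1/(2*Y)) = 1)
w(m) = 4*m
a = 545702 (a = ((2496 - 482) - 1043)*(382 + 4*45) = (2014 - 1043)*(382 + 180) = 971*562 = 545702)
(y(6)*(-145/134))/a = (1*(-145/134))/545702 = (1*(-145*1/134))*(1/545702) = (1*(-145/134))*(1/545702) = -145/134*1/545702 = -145/73124068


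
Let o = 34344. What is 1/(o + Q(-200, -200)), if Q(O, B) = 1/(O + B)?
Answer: 400/13737599 ≈ 2.9117e-5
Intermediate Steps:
Q(O, B) = 1/(B + O)
1/(o + Q(-200, -200)) = 1/(34344 + 1/(-200 - 200)) = 1/(34344 + 1/(-400)) = 1/(34344 - 1/400) = 1/(13737599/400) = 400/13737599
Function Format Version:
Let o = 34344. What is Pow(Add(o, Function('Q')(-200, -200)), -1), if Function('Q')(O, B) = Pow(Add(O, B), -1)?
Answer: Rational(400, 13737599) ≈ 2.9117e-5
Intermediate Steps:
Function('Q')(O, B) = Pow(Add(B, O), -1)
Pow(Add(o, Function('Q')(-200, -200)), -1) = Pow(Add(34344, Pow(Add(-200, -200), -1)), -1) = Pow(Add(34344, Pow(-400, -1)), -1) = Pow(Add(34344, Rational(-1, 400)), -1) = Pow(Rational(13737599, 400), -1) = Rational(400, 13737599)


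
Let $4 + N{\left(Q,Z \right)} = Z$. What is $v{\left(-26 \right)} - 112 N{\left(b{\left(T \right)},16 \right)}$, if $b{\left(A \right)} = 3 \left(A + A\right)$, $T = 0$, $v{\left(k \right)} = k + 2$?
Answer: $-1368$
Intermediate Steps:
$v{\left(k \right)} = 2 + k$
$b{\left(A \right)} = 6 A$ ($b{\left(A \right)} = 3 \cdot 2 A = 6 A$)
$N{\left(Q,Z \right)} = -4 + Z$
$v{\left(-26 \right)} - 112 N{\left(b{\left(T \right)},16 \right)} = \left(2 - 26\right) - 112 \left(-4 + 16\right) = -24 - 1344 = -1368$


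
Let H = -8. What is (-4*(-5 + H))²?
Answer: 2704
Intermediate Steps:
(-4*(-5 + H))² = (-4*(-5 - 8))² = (-4*(-13))² = 52² = 2704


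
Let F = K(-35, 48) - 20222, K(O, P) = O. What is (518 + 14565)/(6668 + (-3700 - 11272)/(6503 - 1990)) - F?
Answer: 609352281563/30077712 ≈ 20259.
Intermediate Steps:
F = -20257 (F = -35 - 20222 = -20257)
(518 + 14565)/(6668 + (-3700 - 11272)/(6503 - 1990)) - F = (518 + 14565)/(6668 + (-3700 - 11272)/(6503 - 1990)) - 1*(-20257) = 15083/(6668 - 14972/4513) + 20257 = 15083/(30077712/4513) + 20257 = 15083*(4513/30077712) + 20257 = 68069579/30077712 + 20257 = 609352281563/30077712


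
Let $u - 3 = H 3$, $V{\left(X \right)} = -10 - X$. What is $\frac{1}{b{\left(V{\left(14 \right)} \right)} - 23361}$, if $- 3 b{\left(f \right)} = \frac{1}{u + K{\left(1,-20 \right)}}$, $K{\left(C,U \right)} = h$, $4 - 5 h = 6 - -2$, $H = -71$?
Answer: $- \frac{3162}{73867477} \approx -4.2806 \cdot 10^{-5}$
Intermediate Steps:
$u = -210$ ($u = 3 - 213 = -210$)
$h = - \frac{4}{5}$ ($h = \frac{4}{5} - \frac{6 - -2}{5} = \frac{4}{5} - \frac{6 + 2}{5} = \frac{4}{5} - \frac{8}{5} = - \frac{4}{5} \approx -0.8$)
$K{\left(C,U \right)} = - \frac{4}{5}$
$b{\left(f \right)} = \frac{5}{3162}$ ($b{\left(f \right)} = - \frac{1}{3 \left(-210 - \frac{4}{5}\right)} = - \frac{1}{3 \left(- \frac{1054}{5}\right)} = \left(- \frac{1}{3}\right) \left(- \frac{5}{1054}\right) = \frac{5}{3162}$)
$\frac{1}{b{\left(V{\left(14 \right)} \right)} - 23361} = \frac{1}{\frac{5}{3162} - 23361} = \frac{1}{- \frac{73867477}{3162}} = - \frac{3162}{73867477}$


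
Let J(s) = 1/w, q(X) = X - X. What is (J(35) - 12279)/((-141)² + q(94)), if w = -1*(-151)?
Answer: -1854128/3002031 ≈ -0.61762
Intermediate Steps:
w = 151
q(X) = 0
J(s) = 1/151
(J(35) - 12279)/((-141)² + q(94)) = (1/151 - 12279)/((-141)² + 0) = -1854128/(151*(19881 + 0)) = -1854128/151/19881 = -1854128/151*1/19881 = -1854128/3002031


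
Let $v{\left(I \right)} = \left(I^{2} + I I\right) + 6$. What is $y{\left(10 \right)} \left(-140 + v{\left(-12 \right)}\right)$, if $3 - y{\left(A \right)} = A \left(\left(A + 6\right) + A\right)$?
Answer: $-39578$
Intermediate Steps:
$v{\left(I \right)} = 6 + 2 I^{2}$ ($v{\left(I \right)} = \left(I^{2} + I^{2}\right) + 6 = 2 I^{2} + 6 = 6 + 2 I^{2}$)
$y{\left(A \right)} = 3 - A \left(6 + 2 A\right)$ ($y{\left(A \right)} = 3 - A \left(\left(A + 6\right) + A\right) = 3 - A \left(\left(6 + A\right) + A\right) = 3 - A \left(6 + 2 A\right)$)
$y{\left(10 \right)} \left(-140 + v{\left(-12 \right)}\right) = \left(3 - 60 - 2 \cdot 10^{2}\right) \left(-140 + \left(6 + 2 \left(-12\right)^{2}\right)\right) = \left(3 - 60 - 200\right) \left(-140 + \left(6 + 2 \cdot 144\right)\right) = \left(3 - 60 - 200\right) \left(-140 + \left(6 + 288\right)\right) = - 257 \left(-140 + 294\right) = \left(-257\right) 154 = -39578$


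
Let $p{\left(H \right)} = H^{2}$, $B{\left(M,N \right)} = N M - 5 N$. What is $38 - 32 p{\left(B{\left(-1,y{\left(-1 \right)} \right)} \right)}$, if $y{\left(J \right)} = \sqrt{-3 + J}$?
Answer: $4646$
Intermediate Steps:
$B{\left(M,N \right)} = - 5 N + M N$ ($B{\left(M,N \right)} = M N - 5 N = - 5 N + M N$)
$38 - 32 p{\left(B{\left(-1,y{\left(-1 \right)} \right)} \right)} = 38 - 32 \left(\sqrt{-3 - 1} \left(-5 - 1\right)\right)^{2} = 38 - 32 \left(\sqrt{-4} \left(-6\right)\right)^{2} = 38 - 32 \left(2 i \left(-6\right)\right)^{2} = 38 - 32 \left(- 12 i\right)^{2} = 38 - -4608 = 38 + 4608 = 4646$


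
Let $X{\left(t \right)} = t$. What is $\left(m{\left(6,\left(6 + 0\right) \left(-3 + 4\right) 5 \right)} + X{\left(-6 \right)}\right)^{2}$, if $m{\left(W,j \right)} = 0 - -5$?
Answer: $1$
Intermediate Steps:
$m{\left(W,j \right)} = 5$ ($m{\left(W,j \right)} = 0 + 5 = 5$)
$\left(m{\left(6,\left(6 + 0\right) \left(-3 + 4\right) 5 \right)} + X{\left(-6 \right)}\right)^{2} = \left(5 - 6\right)^{2} = \left(-1\right)^{2} = 1$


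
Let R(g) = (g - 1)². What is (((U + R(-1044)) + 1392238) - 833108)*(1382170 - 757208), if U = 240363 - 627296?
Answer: 790090709564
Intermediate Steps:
U = -386933
R(g) = (-1 + g)²
(((U + R(-1044)) + 1392238) - 833108)*(1382170 - 757208) = (((-386933 + (-1 - 1044)²) + 1392238) - 833108)*(1382170 - 757208) = (((-386933 + (-1045)²) + 1392238) - 833108)*624962 = (((-386933 + 1092025) + 1392238) - 833108)*624962 = ((705092 + 1392238) - 833108)*624962 = (2097330 - 833108)*624962 = 1264222*624962 = 790090709564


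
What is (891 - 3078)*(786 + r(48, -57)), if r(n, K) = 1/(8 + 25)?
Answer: -18909531/11 ≈ -1.7190e+6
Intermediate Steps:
r(n, K) = 1/33
(891 - 3078)*(786 + r(48, -57)) = (891 - 3078)*(786 + 1/33) = -2187*25939/33 = -18909531/11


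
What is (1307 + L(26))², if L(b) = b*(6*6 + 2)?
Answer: 5267025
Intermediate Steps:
L(b) = 38*b (L(b) = b*(36 + 2) = b*38 = 38*b)
(1307 + L(26))² = (1307 + 38*26)² = (1307 + 988)² = 2295² = 5267025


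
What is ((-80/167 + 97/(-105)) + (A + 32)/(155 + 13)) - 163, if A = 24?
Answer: -2876959/17535 ≈ -164.07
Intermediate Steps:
((-80/167 + 97/(-105)) + (A + 32)/(155 + 13)) - 163 = ((-80/167 + 97/(-105)) + (24 + 32)/(155 + 13)) - 163 = ((-80*1/167 + 97*(-1/105)) + 56/168) - 163 = ((-80/167 - 97/105) + 56*(1/168)) - 163 = (-24599/17535 + 1/3) - 163 = -18754/17535 - 163 = -2876959/17535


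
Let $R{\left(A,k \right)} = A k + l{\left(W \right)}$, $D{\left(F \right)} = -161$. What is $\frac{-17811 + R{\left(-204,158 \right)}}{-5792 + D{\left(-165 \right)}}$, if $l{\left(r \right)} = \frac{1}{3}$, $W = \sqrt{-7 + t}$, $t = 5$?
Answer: $\frac{150128}{17859} \approx 8.4063$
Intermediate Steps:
$W = i \sqrt{2}$ ($W = \sqrt{-7 + 5} = \sqrt{-2} = i \sqrt{2} \approx 1.4142 i$)
$l{\left(r \right)} = \frac{1}{3}$
$R{\left(A,k \right)} = \frac{1}{3} + A k$ ($R{\left(A,k \right)} = A k + \frac{1}{3} = \frac{1}{3} + A k$)
$\frac{-17811 + R{\left(-204,158 \right)}}{-5792 + D{\left(-165 \right)}} = \frac{-17811 + \left(\frac{1}{3} - 32232\right)}{-5792 - 161} = \frac{-17811 + \left(\frac{1}{3} - 32232\right)}{-5953} = \left(-17811 - \frac{96695}{3}\right) \left(- \frac{1}{5953}\right) = \left(- \frac{150128}{3}\right) \left(- \frac{1}{5953}\right) = \frac{150128}{17859}$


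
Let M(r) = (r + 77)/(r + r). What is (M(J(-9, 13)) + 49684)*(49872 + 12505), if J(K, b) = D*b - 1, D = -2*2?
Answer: 164253611480/53 ≈ 3.0991e+9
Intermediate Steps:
D = -4
J(K, b) = -1 - 4*b (J(K, b) = -4*b - 1 = -1 - 4*b)
M(r) = (77 + r)/(2*r) (M(r) = (77 + r)/((2*r)) = (77 + r)*(1/(2*r)) = (77 + r)/(2*r))
(M(J(-9, 13)) + 49684)*(49872 + 12505) = ((77 + (-1 - 4*13))/(2*(-1 - 4*13)) + 49684)*(49872 + 12505) = ((77 + (-1 - 52))/(2*(-1 - 52)) + 49684)*62377 = ((1/2)*(77 - 53)/(-53) + 49684)*62377 = ((1/2)*(-1/53)*24 + 49684)*62377 = (-12/53 + 49684)*62377 = (2633240/53)*62377 = 164253611480/53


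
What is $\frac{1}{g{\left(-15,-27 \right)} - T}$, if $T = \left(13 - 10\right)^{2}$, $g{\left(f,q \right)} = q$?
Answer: $- \frac{1}{36} \approx -0.027778$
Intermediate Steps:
$T = 9$ ($T = 3^{2} = 9$)
$\frac{1}{g{\left(-15,-27 \right)} - T} = \frac{1}{-27 - 9} = \frac{1}{-36} = - \frac{1}{36}$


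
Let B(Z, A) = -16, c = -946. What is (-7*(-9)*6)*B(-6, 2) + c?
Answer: -6994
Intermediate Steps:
(-7*(-9)*6)*B(-6, 2) + c = (-7*(-9)*6)*(-16) - 946 = (63*6)*(-16) - 946 = 378*(-16) - 946 = -6048 - 946 = -6994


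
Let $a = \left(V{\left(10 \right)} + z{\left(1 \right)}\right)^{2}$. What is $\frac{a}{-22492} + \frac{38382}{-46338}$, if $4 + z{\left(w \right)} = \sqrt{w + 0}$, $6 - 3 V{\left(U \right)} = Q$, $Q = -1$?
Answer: $- \frac{323740702}{390837861} \approx -0.82833$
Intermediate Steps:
$V{\left(U \right)} = \frac{7}{3}$ ($V{\left(U \right)} = 2 - - \frac{1}{3} = 2 + \frac{1}{3} = \frac{7}{3}$)
$z{\left(w \right)} = -4 + \sqrt{w}$ ($z{\left(w \right)} = -4 + \sqrt{w + 0} = -4 + \sqrt{w}$)
$a = \frac{4}{9}$ ($a = \left(\frac{7}{3} - \left(4 - \sqrt{1}\right)\right)^{2} = \left(\frac{7}{3} + \left(-4 + 1\right)\right)^{2} = \left(\frac{7}{3} - 3\right)^{2} = \left(- \frac{2}{3}\right)^{2} = \frac{4}{9} \approx 0.44444$)
$\frac{a}{-22492} + \frac{38382}{-46338} = \frac{4}{9 \left(-22492\right)} + \frac{38382}{-46338} = \frac{4}{9} \left(- \frac{1}{22492}\right) + 38382 \left(- \frac{1}{46338}\right) = - \frac{1}{50607} - \frac{6397}{7723} = - \frac{323740702}{390837861}$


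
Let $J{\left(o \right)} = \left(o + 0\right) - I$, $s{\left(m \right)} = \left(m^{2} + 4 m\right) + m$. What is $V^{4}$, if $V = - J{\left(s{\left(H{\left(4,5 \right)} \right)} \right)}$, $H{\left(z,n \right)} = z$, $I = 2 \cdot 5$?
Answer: $456976$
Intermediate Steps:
$I = 10$
$s{\left(m \right)} = m^{2} + 5 m$
$J{\left(o \right)} = -10 + o$ ($J{\left(o \right)} = \left(o + 0\right) - 10 = o - 10 = -10 + o$)
$V = -26$ ($V = - (-10 + 4 \left(5 + 4\right)) = - (-10 + 4 \cdot 9) = - (-10 + 36) = \left(-1\right) 26 = -26$)
$V^{4} = \left(-26\right)^{4} = 456976$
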